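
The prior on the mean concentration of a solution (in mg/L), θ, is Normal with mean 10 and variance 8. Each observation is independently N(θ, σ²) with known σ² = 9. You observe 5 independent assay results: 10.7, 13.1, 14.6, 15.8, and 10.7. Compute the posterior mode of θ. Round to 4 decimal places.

n = 5; x̄ = (10.7 + 13.1 + 14.6 + 15.8 + 10.7)/5 = 64.9/5 = 12.98.
For a Normal prior and Normal likelihood with known variance, the posterior is Normal; its mode equals its mean, the precision-weighted average.
Prior precision 1/σ₀² = 1/8 = 0.125; data precision n/σ² = 5/9.
θ̂ = (0.125·10 + (5/9)·12.98) / (0.125 + 5/9) = (1523/180)/(49/72) = 3046/245 ≈ 12.4327.

θ̂_MAP = 12.4327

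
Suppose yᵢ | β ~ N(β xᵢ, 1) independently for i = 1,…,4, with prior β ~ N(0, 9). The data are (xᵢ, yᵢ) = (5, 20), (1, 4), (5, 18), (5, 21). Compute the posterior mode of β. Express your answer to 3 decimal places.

β̂_MAP = 3.928

log p(β | y) = −Σ(yᵢ − βxᵢ)²/(2·1) − β²/(2·9) + const.
Setting the derivative to zero: Σxᵢ(yᵢ − βxᵢ)/1 − β/9 = 0, so β = Σxᵢyᵢ / (Σxᵢ² + σ²/τ²).
Σxᵢyᵢ = 5·20 + 1·4 + 5·18 + 5·21 = 299; Σxᵢ² = 76; σ²/τ² = 1/9.
β̂_MAP = 299 / (76 + 1/9) = 299/(685/9) = 2691/685 ≈ 3.928.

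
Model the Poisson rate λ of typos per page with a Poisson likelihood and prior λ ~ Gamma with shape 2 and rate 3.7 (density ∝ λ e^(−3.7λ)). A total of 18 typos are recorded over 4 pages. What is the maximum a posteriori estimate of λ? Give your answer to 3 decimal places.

Σxᵢ = 18, n = 4.
Posterior ∝ λe^(−3.7λ) · λ^18e^(−4λ) = λ^19e^(−7.7λ), i.e. Gamma(shape=20, rate=7.7).
The mode of a Gamma(a, b) with a ≥ 1 (shape–rate) is (a−1)/b = 19/7.7 ≈ 2.468.

λ̂_MAP = 2.468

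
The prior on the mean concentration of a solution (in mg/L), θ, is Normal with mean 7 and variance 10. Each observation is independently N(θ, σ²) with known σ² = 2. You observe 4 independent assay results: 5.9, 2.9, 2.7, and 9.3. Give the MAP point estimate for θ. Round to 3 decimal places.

θ̂_MAP = 5.286

n = 4; x̄ = (5.9 + 2.9 + 2.7 + 9.3)/4 = 20.8/4 = 5.2.
For a Normal prior and Normal likelihood with known variance, the posterior is Normal; its mode equals its mean, the precision-weighted average.
Prior precision 1/σ₀² = 1/10 = 0.1; data precision n/σ² = 4/2 = 2.
θ̂ = (0.1·7 + 2·5.2) / (0.1 + 2) = 11.1/2.1 = 37/7 ≈ 5.286.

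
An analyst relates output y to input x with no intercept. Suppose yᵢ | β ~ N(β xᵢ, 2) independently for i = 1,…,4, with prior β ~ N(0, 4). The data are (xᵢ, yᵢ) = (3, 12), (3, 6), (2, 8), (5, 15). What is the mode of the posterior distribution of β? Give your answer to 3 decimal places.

log p(β | y) = −Σ(yᵢ − βxᵢ)²/(2·2) − β²/(2·4) + const.
Setting the derivative to zero: Σxᵢ(yᵢ − βxᵢ)/2 − β/4 = 0, so β = Σxᵢyᵢ / (Σxᵢ² + σ²/τ²).
Σxᵢyᵢ = 3·12 + 3·6 + 2·8 + 5·15 = 145; Σxᵢ² = 47; σ²/τ² = 0.5.
β̂_MAP = 145 / (47 + 0.5) = 145/47.5 ≈ 3.053.

β̂_MAP = 3.053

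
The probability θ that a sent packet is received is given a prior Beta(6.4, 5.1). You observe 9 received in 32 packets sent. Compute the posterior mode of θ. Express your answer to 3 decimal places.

Prior: Beta(6.4, 5.1).
Data: 9 successes in 32 trials. The binomial likelihood contributes θ^9(1−θ)^23, so the posterior is Beta(6.4+9, 5.1+23) = Beta(15.4, 28.1).
For Beta(a, b) with a, b > 1 the mode is (a−1)/(a+b−2) = 14.4/41.5 ≈ 0.347.

θ̂_MAP = 0.347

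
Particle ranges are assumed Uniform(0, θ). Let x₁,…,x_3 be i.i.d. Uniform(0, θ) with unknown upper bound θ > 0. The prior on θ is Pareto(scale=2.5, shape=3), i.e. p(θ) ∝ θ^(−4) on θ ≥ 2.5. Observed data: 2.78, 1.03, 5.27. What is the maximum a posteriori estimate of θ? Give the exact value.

θ̂_MAP = 5.27

The Uniform(0, θ) likelihood is θ^(−n) for θ ≥ max(xᵢ), zero otherwise. Here max(xᵢ) = 5.27.
Posterior ∝ θ^(−4) · θ^(−3) = θ^(−7) on θ ≥ max(2.5, 5.27) = 5.27.
This density is strictly decreasing in θ, so the posterior mode lies at the lower boundary of the support.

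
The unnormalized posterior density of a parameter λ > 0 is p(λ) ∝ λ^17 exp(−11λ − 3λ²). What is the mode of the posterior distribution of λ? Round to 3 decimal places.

ℓ'(λ) = 17/λ − 11 − 6λ. Setting this to zero and multiplying by λ: 6λ² + 11λ − 17 = 0.
λ = (−11 + √(11² + 4·6·17)) / (2·6) = (−11 + √529) / 12 = (−11 + 23)/12 = 1.
ℓ''(λ) = −17/λ² − 6 < 0, confirming a maximum.

λ̂_MAP = 1.000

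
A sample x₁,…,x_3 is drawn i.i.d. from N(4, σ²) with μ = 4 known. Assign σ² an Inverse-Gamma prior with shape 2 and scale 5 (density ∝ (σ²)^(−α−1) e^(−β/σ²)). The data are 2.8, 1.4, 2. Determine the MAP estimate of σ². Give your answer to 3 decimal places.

σ̂²_MAP = 2.467

Sum of squared deviations about the known mean: SS = (2.8−4)² + (1.4−4)² + (2−4)² = 12.2.
The Normal likelihood contributes (σ²)^(−n/2) exp(−SS/(2σ²)), so the posterior is Inverse-Gamma(α + n/2, β + SS/2) = Inverse-Gamma(3.5, 11.1).
The mode of Inverse-Gamma(a, b) is b/(a+1) = 11.1/4.5 ≈ 2.467.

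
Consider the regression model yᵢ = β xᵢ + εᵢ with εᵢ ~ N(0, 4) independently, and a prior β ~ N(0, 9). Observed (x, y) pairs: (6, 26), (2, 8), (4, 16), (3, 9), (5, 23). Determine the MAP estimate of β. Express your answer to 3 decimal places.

log p(β | y) = −Σ(yᵢ − βxᵢ)²/(2·4) − β²/(2·9) + const.
Setting the derivative to zero: Σxᵢ(yᵢ − βxᵢ)/4 − β/9 = 0, so β = Σxᵢyᵢ / (Σxᵢ² + σ²/τ²).
Σxᵢyᵢ = 6·26 + 2·8 + 4·16 + 3·9 + 5·23 = 378; Σxᵢ² = 90; σ²/τ² = 4/9.
β̂_MAP = 378 / (90 + 4/9) = 378/(814/9) = 1701/407 ≈ 4.179.

β̂_MAP = 4.179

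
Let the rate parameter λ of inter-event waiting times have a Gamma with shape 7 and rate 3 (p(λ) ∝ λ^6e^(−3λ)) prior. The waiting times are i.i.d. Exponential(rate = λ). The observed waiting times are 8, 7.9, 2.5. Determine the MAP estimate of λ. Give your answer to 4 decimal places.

λ̂_MAP = 0.4206

The Exponential(rate=λ) likelihood is ∝ λ^n e^(−λΣtᵢ). Here n = 3 and Σtᵢ = 8 + 7.9 + 2.5 = 18.4.
Posterior ∝ λ^6e^(−3λ) · λ^3e^(−18.4λ) = λ^9e^(−21.4λ), i.e. Gamma(10, 21.4).
Mode = (a−1)/b = 9/21.4 ≈ 0.4206.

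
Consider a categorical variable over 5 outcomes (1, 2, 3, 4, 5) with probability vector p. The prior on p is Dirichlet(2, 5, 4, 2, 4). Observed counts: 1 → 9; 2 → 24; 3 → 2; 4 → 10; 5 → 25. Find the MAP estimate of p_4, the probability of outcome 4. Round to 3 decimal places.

MAP estimate: 0.134

The posterior is Dirichlet(αᵢ + nᵢ) = Dirichlet(11, 29, 6, 12, 29).
For a Dirichlet(a₁,…,a_K) with all aᵢ > 1, the mode has j-th component (aⱼ − 1)/(Σaᵢ − K).
Here Σaᵢ = 87 and K = 5, so p_4 = (12 − 1)/(87 − 5) = 11/82 ≈ 0.134.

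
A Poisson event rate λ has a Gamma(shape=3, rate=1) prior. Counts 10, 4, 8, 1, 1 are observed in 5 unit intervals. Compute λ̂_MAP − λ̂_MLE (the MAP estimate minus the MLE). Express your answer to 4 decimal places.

Σxᵢ = 24. Posterior is Gamma(27, 6); MAP = (27−1)/6 = 26/6 ≈ 4.33333.
MLE = x̄ = 24/5 ≈ 4.80000.
Difference = 26/6 − 24/5 = -7/15 ≈ -0.4667.

MAP − MLE = -0.4667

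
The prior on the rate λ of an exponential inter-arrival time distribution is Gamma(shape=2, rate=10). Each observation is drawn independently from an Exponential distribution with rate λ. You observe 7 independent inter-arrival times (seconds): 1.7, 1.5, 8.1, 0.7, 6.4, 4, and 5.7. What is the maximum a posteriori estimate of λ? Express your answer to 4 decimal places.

λ̂_MAP = 0.2100

The Exponential(rate=λ) likelihood is ∝ λ^n e^(−λΣtᵢ). Here n = 7 and Σtᵢ = 1.7 + 1.5 + 8.1 + 0.7 + 6.4 + 4 + 5.7 = 28.1.
Posterior ∝ λe^(−10λ) · λ^7e^(−28.1λ) = λ^8e^(−38.1λ), i.e. Gamma(9, 38.1).
Mode = (a−1)/b = 8/38.1 ≈ 0.2100.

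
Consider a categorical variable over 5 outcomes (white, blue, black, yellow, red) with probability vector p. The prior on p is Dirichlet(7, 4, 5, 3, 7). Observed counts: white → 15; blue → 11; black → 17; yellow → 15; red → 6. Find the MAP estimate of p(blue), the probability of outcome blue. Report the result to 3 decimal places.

The posterior is Dirichlet(αᵢ + nᵢ) = Dirichlet(22, 15, 22, 18, 13).
For a Dirichlet(a₁,…,a_K) with all aᵢ > 1, the mode has j-th component (aⱼ − 1)/(Σaᵢ − K).
Here Σaᵢ = 90 and K = 5, so p(blue) = (15 − 1)/(90 − 5) = 14/85 ≈ 0.165.

MAP estimate of p(blue) = 0.165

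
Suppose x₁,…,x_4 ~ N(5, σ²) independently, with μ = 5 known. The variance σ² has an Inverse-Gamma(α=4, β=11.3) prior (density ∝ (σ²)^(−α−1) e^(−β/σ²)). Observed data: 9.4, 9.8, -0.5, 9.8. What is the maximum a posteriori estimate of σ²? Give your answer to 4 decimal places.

Sum of squared deviations about the known mean: SS = (9.4−5)² + (9.8−5)² + (-0.5−5)² + (9.8−5)² = 95.69.
The Normal likelihood contributes (σ²)^(−n/2) exp(−SS/(2σ²)), so the posterior is Inverse-Gamma(α + n/2, β + SS/2) = Inverse-Gamma(6, 59.145).
The mode of Inverse-Gamma(a, b) is b/(a+1) = 59.145/7 ≈ 8.4493.

σ̂²_MAP = 8.4493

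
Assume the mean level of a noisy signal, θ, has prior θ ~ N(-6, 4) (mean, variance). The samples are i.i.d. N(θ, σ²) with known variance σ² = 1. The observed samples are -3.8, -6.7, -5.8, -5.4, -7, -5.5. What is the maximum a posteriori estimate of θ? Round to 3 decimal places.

n = 6; x̄ = ((-3.8) + (-6.7) + (-5.8) + (-5.4) + (-7) + (-5.5))/6 = -34.2/6 = -5.7.
For a Normal prior and Normal likelihood with known variance, the posterior is Normal; its mode equals its mean, the precision-weighted average.
Prior precision 1/σ₀² = 1/4 = 0.25; data precision n/σ² = 6/1 = 6.
θ̂ = (0.25·(-6) + 6·(-5.7)) / (0.25 + 6) = (-35.7)/6.25 = -5.712.

θ̂_MAP = -5.712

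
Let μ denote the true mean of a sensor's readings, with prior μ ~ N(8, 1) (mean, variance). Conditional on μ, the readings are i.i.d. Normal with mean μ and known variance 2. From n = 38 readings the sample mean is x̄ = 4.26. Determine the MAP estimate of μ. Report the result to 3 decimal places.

μ̂_MAP = 4.447

n = 38, x̄ = 4.26.
For a Normal prior and Normal likelihood with known variance, the posterior is Normal; its mode equals its mean, the precision-weighted average.
Prior precision 1/σ₀² = 1/1 = 1; data precision n/σ² = 38/2 = 19.
μ̂ = (1·8 + 19·4.26) / (1 + 19) = 88.94/20 = 4.447.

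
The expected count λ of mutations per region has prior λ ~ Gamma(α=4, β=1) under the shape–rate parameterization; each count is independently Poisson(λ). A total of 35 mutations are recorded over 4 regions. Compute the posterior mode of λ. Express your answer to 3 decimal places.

Σxᵢ = 35, n = 4.
Posterior ∝ λ^3e^(−1λ) · λ^35e^(−4λ) = λ^38e^(−5λ), i.e. Gamma(shape=39, rate=5).
The mode of a Gamma(a, b) with a ≥ 1 (shape–rate) is (a−1)/b = 38/5 ≈ 7.600.

λ̂_MAP = 7.600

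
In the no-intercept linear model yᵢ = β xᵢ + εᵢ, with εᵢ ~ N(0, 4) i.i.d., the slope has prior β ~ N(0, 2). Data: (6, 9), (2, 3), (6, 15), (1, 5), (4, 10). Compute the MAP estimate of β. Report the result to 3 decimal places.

log p(β | y) = −Σ(yᵢ − βxᵢ)²/(2·4) − β²/(2·2) + const.
Setting the derivative to zero: Σxᵢ(yᵢ − βxᵢ)/4 − β/2 = 0, so β = Σxᵢyᵢ / (Σxᵢ² + σ²/τ²).
Σxᵢyᵢ = 6·9 + 2·3 + 6·15 + 1·5 + 4·10 = 195; Σxᵢ² = 93; σ²/τ² = 2.
β̂_MAP = 195 / (93 + 2) = 195/95 ≈ 2.053.

β̂_MAP = 2.053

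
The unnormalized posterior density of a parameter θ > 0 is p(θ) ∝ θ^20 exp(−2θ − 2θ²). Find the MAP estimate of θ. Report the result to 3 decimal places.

ℓ'(θ) = 20/θ − 2 − 4θ. Setting this to zero and multiplying by θ: 4θ² + 2θ − 20 = 0.
θ = (−2 + √(2² + 4·4·20)) / (2·4) = (−2 + √324) / 8 = (−2 + 18)/8 = 2.
ℓ''(θ) = −20/θ² − 4 < 0, confirming a maximum.

θ̂_MAP = 2.000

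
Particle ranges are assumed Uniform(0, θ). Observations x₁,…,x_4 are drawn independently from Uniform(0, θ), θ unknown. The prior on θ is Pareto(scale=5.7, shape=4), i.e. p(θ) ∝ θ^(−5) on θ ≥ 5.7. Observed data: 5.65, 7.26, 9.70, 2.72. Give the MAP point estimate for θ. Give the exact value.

θ̂_MAP = 9.70

The Uniform(0, θ) likelihood is θ^(−n) for θ ≥ max(xᵢ), zero otherwise. Here max(xᵢ) = 9.70.
Posterior ∝ θ^(−5) · θ^(−4) = θ^(−9) on θ ≥ max(5.7, 9.70) = 9.70.
This density is strictly decreasing in θ, so the posterior mode lies at the lower boundary of the support.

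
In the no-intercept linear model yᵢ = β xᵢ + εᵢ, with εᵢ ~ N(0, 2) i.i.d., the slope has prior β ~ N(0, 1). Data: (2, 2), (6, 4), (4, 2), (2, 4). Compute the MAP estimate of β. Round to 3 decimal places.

β̂_MAP = 0.710

log p(β | y) = −Σ(yᵢ − βxᵢ)²/(2·2) − β²/(2·1) + const.
Setting the derivative to zero: Σxᵢ(yᵢ − βxᵢ)/2 − β/1 = 0, so β = Σxᵢyᵢ / (Σxᵢ² + σ²/τ²).
Σxᵢyᵢ = 2·2 + 6·4 + 4·2 + 2·4 = 44; Σxᵢ² = 60; σ²/τ² = 2.
β̂_MAP = 44 / (60 + 2) = 44/62 ≈ 0.710.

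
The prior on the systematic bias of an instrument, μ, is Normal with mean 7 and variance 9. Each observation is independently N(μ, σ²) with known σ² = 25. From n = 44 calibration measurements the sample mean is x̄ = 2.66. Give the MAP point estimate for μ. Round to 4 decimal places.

n = 44, x̄ = 2.66.
For a Normal prior and Normal likelihood with known variance, the posterior is Normal; its mode equals its mean, the precision-weighted average.
Prior precision 1/σ₀² = 1/9; data precision n/σ² = 44/25 = 1.76.
μ̂ = ((1/9)·7 + 1.76·2.66) / (1/9 + 1.76) = (30709/5625)/(421/225) = 30709/10525 ≈ 2.9177.

μ̂_MAP = 2.9177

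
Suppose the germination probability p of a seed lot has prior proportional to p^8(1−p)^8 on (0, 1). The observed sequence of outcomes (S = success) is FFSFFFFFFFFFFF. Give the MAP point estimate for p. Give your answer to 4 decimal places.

p̂_MAP = 0.3000

The prior density ∝ p^8(1−p)^8 is the kernel of Beta(9, 9).
Data: 1 success in 14 trials (from the sequence). The binomial likelihood contributes p(1−p)^13, so the posterior is Beta(9+1, 9+13) = Beta(10, 22).
For Beta(a, b) with a, b > 1 the mode is (a−1)/(a+b−2) = 9/30 ≈ 0.3000.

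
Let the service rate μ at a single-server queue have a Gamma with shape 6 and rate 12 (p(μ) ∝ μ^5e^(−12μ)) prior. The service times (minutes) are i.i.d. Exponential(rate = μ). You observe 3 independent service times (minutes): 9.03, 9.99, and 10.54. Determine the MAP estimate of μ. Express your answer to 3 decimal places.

The Exponential(rate=μ) likelihood is ∝ μ^n e^(−μΣtᵢ). Here n = 3 and Σtᵢ = 9.03 + 9.99 + 10.54 = 29.56.
Posterior ∝ μ^5e^(−12μ) · μ^3e^(−29.56μ) = μ^8e^(−41.56μ), i.e. Gamma(9, 41.56).
Mode = (a−1)/b = 8/41.56 ≈ 0.192.

μ̂_MAP = 0.192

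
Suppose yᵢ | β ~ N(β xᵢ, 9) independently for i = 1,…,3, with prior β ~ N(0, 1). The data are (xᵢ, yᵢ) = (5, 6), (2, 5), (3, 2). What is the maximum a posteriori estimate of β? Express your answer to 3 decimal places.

β̂_MAP = 0.979

log p(β | y) = −Σ(yᵢ − βxᵢ)²/(2·9) − β²/(2·1) + const.
Setting the derivative to zero: Σxᵢ(yᵢ − βxᵢ)/9 − β/1 = 0, so β = Σxᵢyᵢ / (Σxᵢ² + σ²/τ²).
Σxᵢyᵢ = 5·6 + 2·5 + 3·2 = 46; Σxᵢ² = 38; σ²/τ² = 9.
β̂_MAP = 46 / (38 + 9) = 46/47 ≈ 0.979.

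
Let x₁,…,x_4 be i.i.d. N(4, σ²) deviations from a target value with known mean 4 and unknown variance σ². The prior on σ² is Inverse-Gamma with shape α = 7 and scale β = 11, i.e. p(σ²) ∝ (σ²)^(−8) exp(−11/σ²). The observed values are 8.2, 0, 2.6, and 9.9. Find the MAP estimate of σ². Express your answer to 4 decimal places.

σ̂²_MAP = 4.6205

Sum of squared deviations about the known mean: SS = (8.2−4)² + (0−4)² + (2.6−4)² + (9.9−4)² = 70.41.
The Normal likelihood contributes (σ²)^(−n/2) exp(−SS/(2σ²)), so the posterior is Inverse-Gamma(α + n/2, β + SS/2) = Inverse-Gamma(9, 46.205).
The mode of Inverse-Gamma(a, b) is b/(a+1) = 46.205/10 ≈ 4.6205.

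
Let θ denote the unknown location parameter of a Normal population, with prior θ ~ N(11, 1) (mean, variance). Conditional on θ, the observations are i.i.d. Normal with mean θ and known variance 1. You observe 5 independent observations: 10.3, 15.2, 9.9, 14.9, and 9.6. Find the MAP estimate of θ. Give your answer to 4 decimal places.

n = 5; x̄ = (10.3 + 15.2 + 9.9 + 14.9 + 9.6)/5 = 59.9/5 = 11.98.
For a Normal prior and Normal likelihood with known variance, the posterior is Normal; its mode equals its mean, the precision-weighted average.
Prior precision 1/σ₀² = 1/1 = 1; data precision n/σ² = 5/1 = 5.
θ̂ = (1·11 + 5·11.98) / (1 + 5) = 70.9/6 = 709/60 ≈ 11.8167.

θ̂_MAP = 11.8167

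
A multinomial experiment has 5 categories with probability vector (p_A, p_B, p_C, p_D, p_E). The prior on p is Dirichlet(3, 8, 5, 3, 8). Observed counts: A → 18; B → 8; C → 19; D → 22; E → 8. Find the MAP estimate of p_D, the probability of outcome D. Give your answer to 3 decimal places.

MAP estimate of p_D = 0.247

The posterior is Dirichlet(αᵢ + nᵢ) = Dirichlet(21, 16, 24, 25, 16).
For a Dirichlet(a₁,…,a_K) with all aᵢ > 1, the mode has j-th component (aⱼ − 1)/(Σaᵢ − K).
Here Σaᵢ = 102 and K = 5, so p_D = (25 − 1)/(102 − 5) = 24/97 ≈ 0.247.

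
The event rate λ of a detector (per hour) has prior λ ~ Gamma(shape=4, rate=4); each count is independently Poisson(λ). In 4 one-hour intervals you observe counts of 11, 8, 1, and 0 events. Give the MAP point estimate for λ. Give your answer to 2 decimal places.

Σxᵢ = 11+8+1+0 = 20, with n = 4.
Posterior ∝ λ^3e^(−4λ) · λ^20e^(−4λ) = λ^23e^(−8λ), i.e. Gamma(shape=24, rate=8).
The mode of a Gamma(a, b) with a ≥ 1 (shape–rate) is (a−1)/b = 23/8 ≈ 2.88.

λ̂_MAP = 2.88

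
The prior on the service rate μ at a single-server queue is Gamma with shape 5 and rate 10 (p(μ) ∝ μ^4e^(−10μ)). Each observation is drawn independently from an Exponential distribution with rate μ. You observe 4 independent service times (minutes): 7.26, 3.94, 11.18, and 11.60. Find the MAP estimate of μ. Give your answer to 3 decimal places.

μ̂_MAP = 0.182

The Exponential(rate=μ) likelihood is ∝ μ^n e^(−μΣtᵢ). Here n = 4 and Σtᵢ = 7.26 + 3.94 + 11.18 + 11.60 = 33.98.
Posterior ∝ μ^4e^(−10μ) · μ^4e^(−33.98μ) = μ^8e^(−43.98μ), i.e. Gamma(9, 43.98).
Mode = (a−1)/b = 8/43.98 ≈ 0.182.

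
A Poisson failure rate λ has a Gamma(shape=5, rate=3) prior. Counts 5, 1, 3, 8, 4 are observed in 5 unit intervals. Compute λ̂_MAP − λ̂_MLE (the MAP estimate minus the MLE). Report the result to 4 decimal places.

Σxᵢ = 21. Posterior is Gamma(26, 8); MAP = (26−1)/8 = 25/8 ≈ 3.12500.
MLE = x̄ = 21/5 ≈ 4.20000.
Difference = 25/8 − 21/5 = -43/40 ≈ -1.0750.

MAP − MLE = -1.0750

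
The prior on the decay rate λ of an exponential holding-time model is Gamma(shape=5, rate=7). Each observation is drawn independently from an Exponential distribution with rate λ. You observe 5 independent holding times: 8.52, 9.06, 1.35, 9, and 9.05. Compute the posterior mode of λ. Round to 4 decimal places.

λ̂_MAP = 0.2046

The Exponential(rate=λ) likelihood is ∝ λ^n e^(−λΣtᵢ). Here n = 5 and Σtᵢ = 8.52 + 9.06 + 1.35 + 9 + 9.05 = 36.98.
Posterior ∝ λ^4e^(−7λ) · λ^5e^(−36.98λ) = λ^9e^(−43.98λ), i.e. Gamma(10, 43.98).
Mode = (a−1)/b = 9/43.98 ≈ 0.2046.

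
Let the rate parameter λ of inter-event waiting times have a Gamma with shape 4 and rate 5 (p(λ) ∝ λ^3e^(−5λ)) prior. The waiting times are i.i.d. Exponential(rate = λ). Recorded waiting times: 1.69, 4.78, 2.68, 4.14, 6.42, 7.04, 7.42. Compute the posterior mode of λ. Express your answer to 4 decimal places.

The Exponential(rate=λ) likelihood is ∝ λ^n e^(−λΣtᵢ). Here n = 7 and Σtᵢ = 1.69 + 4.78 + 2.68 + 4.14 + 6.42 + 7.04 + 7.42 = 34.17.
Posterior ∝ λ^3e^(−5λ) · λ^7e^(−34.17λ) = λ^10e^(−39.17λ), i.e. Gamma(11, 39.17).
Mode = (a−1)/b = 10/39.17 ≈ 0.2553.

λ̂_MAP = 0.2553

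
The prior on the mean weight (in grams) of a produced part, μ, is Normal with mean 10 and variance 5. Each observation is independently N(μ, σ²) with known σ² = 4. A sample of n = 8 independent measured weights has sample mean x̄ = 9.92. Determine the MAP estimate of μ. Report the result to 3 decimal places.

μ̂_MAP = 9.927

n = 8, x̄ = 9.92.
For a Normal prior and Normal likelihood with known variance, the posterior is Normal; its mode equals its mean, the precision-weighted average.
Prior precision 1/σ₀² = 1/5 = 0.2; data precision n/σ² = 8/4 = 2.
μ̂ = (0.2·10 + 2·9.92) / (0.2 + 2) = 21.84/2.2 = 546/55 ≈ 9.927.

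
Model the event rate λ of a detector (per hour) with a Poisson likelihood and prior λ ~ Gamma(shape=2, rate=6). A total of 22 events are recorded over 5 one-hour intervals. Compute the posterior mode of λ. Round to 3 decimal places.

Σxᵢ = 22, n = 5.
Posterior ∝ λe^(−6λ) · λ^22e^(−5λ) = λ^23e^(−11λ), i.e. Gamma(shape=24, rate=11).
The mode of a Gamma(a, b) with a ≥ 1 (shape–rate) is (a−1)/b = 23/11 ≈ 2.091.

λ̂_MAP = 2.091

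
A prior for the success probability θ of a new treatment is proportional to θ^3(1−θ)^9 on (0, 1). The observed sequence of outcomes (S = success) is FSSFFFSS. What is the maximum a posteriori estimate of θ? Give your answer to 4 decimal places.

The prior density ∝ θ^3(1−θ)^9 is the kernel of Beta(4, 10).
Data: 4 successes in 8 trials (from the sequence). The binomial likelihood contributes θ^4(1−θ)^4, so the posterior is Beta(4+4, 10+4) = Beta(8, 14).
For Beta(a, b) with a, b > 1 the mode is (a−1)/(a+b−2) = 7/20 ≈ 0.3500.

θ̂_MAP = 0.3500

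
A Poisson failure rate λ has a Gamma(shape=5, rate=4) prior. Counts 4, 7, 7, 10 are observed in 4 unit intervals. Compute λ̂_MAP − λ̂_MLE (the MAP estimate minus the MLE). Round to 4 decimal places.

MAP − MLE = -3.0000

Σxᵢ = 28. Posterior is Gamma(33, 8); MAP = (33−1)/8 = 32/8 ≈ 4.00000.
MLE = x̄ = 28/4 ≈ 7.00000.
Difference = 32/8 − 28/4 = -3 ≈ -3.0000.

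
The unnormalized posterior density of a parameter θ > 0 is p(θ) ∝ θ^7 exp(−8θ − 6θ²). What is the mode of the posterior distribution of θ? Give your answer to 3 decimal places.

θ̂_MAP = 0.500

ℓ'(θ) = 7/θ − 8 − 12θ. Setting this to zero and multiplying by θ: 12θ² + 8θ − 7 = 0.
θ = (−8 + √(8² + 4·12·7)) / (2·12) = (−8 + √400) / 24 = (−8 + 20)/24 = 1/2.
ℓ''(θ) = −7/θ² − 12 < 0, confirming a maximum.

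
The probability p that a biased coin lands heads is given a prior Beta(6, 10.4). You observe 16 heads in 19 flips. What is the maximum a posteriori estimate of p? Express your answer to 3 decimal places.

Prior: Beta(6, 10.4).
Data: 16 successes in 19 trials. The binomial likelihood contributes p^16(1−p)^3, so the posterior is Beta(6+16, 10.4+3) = Beta(22, 13.4).
For Beta(a, b) with a, b > 1 the mode is (a−1)/(a+b−2) = 21/33.4 ≈ 0.629.

p̂_MAP = 0.629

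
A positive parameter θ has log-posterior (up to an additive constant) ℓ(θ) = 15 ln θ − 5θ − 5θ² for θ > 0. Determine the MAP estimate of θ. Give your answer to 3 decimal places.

ℓ'(θ) = 15/θ − 5 − 10θ. Setting this to zero and multiplying by θ: 10θ² + 5θ − 15 = 0.
θ = (−5 + √(5² + 4·10·15)) / (2·10) = (−5 + √625) / 20 = (−5 + 25)/20 = 1.
ℓ''(θ) = −15/θ² − 10 < 0, confirming a maximum.

θ̂_MAP = 1.000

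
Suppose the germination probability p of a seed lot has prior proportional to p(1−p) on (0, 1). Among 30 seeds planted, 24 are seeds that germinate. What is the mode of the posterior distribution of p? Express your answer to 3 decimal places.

The prior density ∝ p(1−p)^1 is the kernel of Beta(2, 2).
Data: 24 successes in 30 trials. The binomial likelihood contributes p^24(1−p)^6, so the posterior is Beta(2+24, 2+6) = Beta(26, 8).
For Beta(a, b) with a, b > 1 the mode is (a−1)/(a+b−2) = 25/32 ≈ 0.781.

p̂_MAP = 0.781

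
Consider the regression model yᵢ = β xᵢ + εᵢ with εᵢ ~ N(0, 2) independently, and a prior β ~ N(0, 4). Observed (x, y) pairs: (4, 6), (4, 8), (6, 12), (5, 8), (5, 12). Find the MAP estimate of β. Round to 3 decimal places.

β̂_MAP = 1.924

log p(β | y) = −Σ(yᵢ − βxᵢ)²/(2·2) − β²/(2·4) + const.
Setting the derivative to zero: Σxᵢ(yᵢ − βxᵢ)/2 − β/4 = 0, so β = Σxᵢyᵢ / (Σxᵢ² + σ²/τ²).
Σxᵢyᵢ = 4·6 + 4·8 + 6·12 + 5·8 + 5·12 = 228; Σxᵢ² = 118; σ²/τ² = 0.5.
β̂_MAP = 228 / (118 + 0.5) = 228/118.5 ≈ 1.924.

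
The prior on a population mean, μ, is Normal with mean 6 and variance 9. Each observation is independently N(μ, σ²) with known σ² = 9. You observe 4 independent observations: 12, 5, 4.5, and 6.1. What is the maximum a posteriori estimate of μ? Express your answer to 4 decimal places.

μ̂_MAP = 6.7200

n = 4; x̄ = (12 + 5 + 4.5 + 6.1)/4 = 27.6/4 = 6.9.
For a Normal prior and Normal likelihood with known variance, the posterior is Normal; its mode equals its mean, the precision-weighted average.
Prior precision 1/σ₀² = 1/9; data precision n/σ² = 4/9.
μ̂ = ((1/9)·6 + (4/9)·6.9) / (1/9 + 4/9) = (56/15)/(5/9) = 6.7200.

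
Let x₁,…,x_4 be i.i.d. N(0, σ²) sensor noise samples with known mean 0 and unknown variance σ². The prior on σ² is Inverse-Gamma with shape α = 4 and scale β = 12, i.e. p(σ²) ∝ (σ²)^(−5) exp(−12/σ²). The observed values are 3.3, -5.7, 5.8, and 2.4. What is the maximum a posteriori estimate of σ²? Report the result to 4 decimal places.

σ̂²_MAP = 7.6271

Sum of squared deviations about the known mean: SS = (3.3−0)² + (-5.7−0)² + (5.8−0)² + (2.4−0)² = 82.78.
The Normal likelihood contributes (σ²)^(−n/2) exp(−SS/(2σ²)), so the posterior is Inverse-Gamma(α + n/2, β + SS/2) = Inverse-Gamma(6, 53.39).
The mode of Inverse-Gamma(a, b) is b/(a+1) = 53.39/7 ≈ 7.6271.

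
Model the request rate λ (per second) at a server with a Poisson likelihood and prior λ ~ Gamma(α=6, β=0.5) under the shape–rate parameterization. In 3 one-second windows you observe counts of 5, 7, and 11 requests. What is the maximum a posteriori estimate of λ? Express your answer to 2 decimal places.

Σxᵢ = 5+7+11 = 23, with n = 3.
Posterior ∝ λ^5e^(−0.5λ) · λ^23e^(−3λ) = λ^28e^(−3.5λ), i.e. Gamma(shape=29, rate=3.5).
The mode of a Gamma(a, b) with a ≥ 1 (shape–rate) is (a−1)/b = 28/3.5 ≈ 8.00.

λ̂_MAP = 8.00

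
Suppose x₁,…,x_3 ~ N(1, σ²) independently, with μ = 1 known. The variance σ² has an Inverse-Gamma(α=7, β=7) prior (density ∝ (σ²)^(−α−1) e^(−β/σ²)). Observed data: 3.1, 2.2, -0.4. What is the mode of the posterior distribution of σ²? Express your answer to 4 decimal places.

Sum of squared deviations about the known mean: SS = (3.1−1)² + (2.2−1)² + (-0.4−1)² = 7.81.
The Normal likelihood contributes (σ²)^(−n/2) exp(−SS/(2σ²)), so the posterior is Inverse-Gamma(α + n/2, β + SS/2) = Inverse-Gamma(8.5, 10.905).
The mode of Inverse-Gamma(a, b) is b/(a+1) = 10.905/9.5 ≈ 1.1479.

σ̂²_MAP = 1.1479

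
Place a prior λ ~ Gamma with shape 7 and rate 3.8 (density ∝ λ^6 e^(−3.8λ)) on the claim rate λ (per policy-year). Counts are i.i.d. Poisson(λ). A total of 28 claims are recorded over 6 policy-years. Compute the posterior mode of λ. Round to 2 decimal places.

Σxᵢ = 28, n = 6.
Posterior ∝ λ^6e^(−3.8λ) · λ^28e^(−6λ) = λ^34e^(−9.8λ), i.e. Gamma(shape=35, rate=9.8).
The mode of a Gamma(a, b) with a ≥ 1 (shape–rate) is (a−1)/b = 34/9.8 ≈ 3.47.

λ̂_MAP = 3.47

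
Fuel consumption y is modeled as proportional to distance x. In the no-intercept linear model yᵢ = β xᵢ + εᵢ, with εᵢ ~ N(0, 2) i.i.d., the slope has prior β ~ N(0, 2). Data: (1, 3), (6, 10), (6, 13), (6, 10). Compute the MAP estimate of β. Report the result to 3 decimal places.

β̂_MAP = 1.827

log p(β | y) = −Σ(yᵢ − βxᵢ)²/(2·2) − β²/(2·2) + const.
Setting the derivative to zero: Σxᵢ(yᵢ − βxᵢ)/2 − β/2 = 0, so β = Σxᵢyᵢ / (Σxᵢ² + σ²/τ²).
Σxᵢyᵢ = 1·3 + 6·10 + 6·13 + 6·10 = 201; Σxᵢ² = 109; σ²/τ² = 1.
β̂_MAP = 201 / (109 + 1) = 201/110 ≈ 1.827.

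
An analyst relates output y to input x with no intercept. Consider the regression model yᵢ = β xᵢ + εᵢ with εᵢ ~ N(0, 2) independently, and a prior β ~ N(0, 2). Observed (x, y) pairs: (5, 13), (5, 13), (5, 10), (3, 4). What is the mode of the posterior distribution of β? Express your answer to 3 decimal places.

log p(β | y) = −Σ(yᵢ − βxᵢ)²/(2·2) − β²/(2·2) + const.
Setting the derivative to zero: Σxᵢ(yᵢ − βxᵢ)/2 − β/2 = 0, so β = Σxᵢyᵢ / (Σxᵢ² + σ²/τ²).
Σxᵢyᵢ = 5·13 + 5·13 + 5·10 + 3·4 = 192; Σxᵢ² = 84; σ²/τ² = 1.
β̂_MAP = 192 / (84 + 1) = 192/85 ≈ 2.259.

β̂_MAP = 2.259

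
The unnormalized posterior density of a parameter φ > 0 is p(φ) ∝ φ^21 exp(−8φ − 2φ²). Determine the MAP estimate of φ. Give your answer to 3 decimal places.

ℓ'(φ) = 21/φ − 8 − 4φ. Setting this to zero and multiplying by φ: 4φ² + 8φ − 21 = 0.
φ = (−8 + √(8² + 4·4·21)) / (2·4) = (−8 + √400) / 8 = (−8 + 20)/8 = 3/2.
ℓ''(φ) = −21/φ² − 4 < 0, confirming a maximum.

φ̂_MAP = 1.500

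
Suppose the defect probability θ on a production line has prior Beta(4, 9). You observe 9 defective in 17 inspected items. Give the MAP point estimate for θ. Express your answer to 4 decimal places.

θ̂_MAP = 0.4286

Prior: Beta(4, 9).
Data: 9 successes in 17 trials. The binomial likelihood contributes θ^9(1−θ)^8, so the posterior is Beta(4+9, 9+8) = Beta(13, 17).
For Beta(a, b) with a, b > 1 the mode is (a−1)/(a+b−2) = 12/28 ≈ 0.4286.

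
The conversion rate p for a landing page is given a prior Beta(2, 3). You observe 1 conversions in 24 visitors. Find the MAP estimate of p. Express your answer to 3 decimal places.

Prior: Beta(2, 3).
Data: 1 success in 24 trials. The binomial likelihood contributes p(1−p)^23, so the posterior is Beta(2+1, 3+23) = Beta(3, 26).
For Beta(a, b) with a, b > 1 the mode is (a−1)/(a+b−2) = 2/27 ≈ 0.074.

p̂_MAP = 0.074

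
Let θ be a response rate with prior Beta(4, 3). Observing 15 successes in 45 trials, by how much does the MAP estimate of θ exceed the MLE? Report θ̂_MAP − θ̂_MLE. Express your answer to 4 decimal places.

MAP − MLE = 0.0267

Posterior is Beta(19, 33); MAP = (19−1)/(52−2) = 18/50 ≈ 0.36000.
MLE ignores the prior: θ̂_MLE = k/n = 15/45 ≈ 0.33333.
Difference = 18/50 − 15/45 = 2/75 ≈ 0.0267.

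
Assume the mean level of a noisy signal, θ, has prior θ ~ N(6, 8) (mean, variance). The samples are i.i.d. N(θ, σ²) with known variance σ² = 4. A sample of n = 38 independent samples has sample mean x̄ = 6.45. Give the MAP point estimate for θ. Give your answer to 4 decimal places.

n = 38, x̄ = 6.45.
For a Normal prior and Normal likelihood with known variance, the posterior is Normal; its mode equals its mean, the precision-weighted average.
Prior precision 1/σ₀² = 1/8 = 0.125; data precision n/σ² = 38/4 = 9.5.
θ̂ = (0.125·6 + 9.5·6.45) / (0.125 + 9.5) = 62.025/9.625 = 2481/385 ≈ 6.4442.

θ̂_MAP = 6.4442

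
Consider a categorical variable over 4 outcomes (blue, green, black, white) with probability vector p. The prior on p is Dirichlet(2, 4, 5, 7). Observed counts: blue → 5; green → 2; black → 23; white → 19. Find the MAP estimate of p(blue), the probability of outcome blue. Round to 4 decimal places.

MAP estimate of p(blue) = 0.0952

The posterior is Dirichlet(αᵢ + nᵢ) = Dirichlet(7, 6, 28, 26).
For a Dirichlet(a₁,…,a_K) with all aᵢ > 1, the mode has j-th component (aⱼ − 1)/(Σaᵢ − K).
Here Σaᵢ = 67 and K = 4, so p(blue) = (7 − 1)/(67 − 4) = 6/63 ≈ 0.0952.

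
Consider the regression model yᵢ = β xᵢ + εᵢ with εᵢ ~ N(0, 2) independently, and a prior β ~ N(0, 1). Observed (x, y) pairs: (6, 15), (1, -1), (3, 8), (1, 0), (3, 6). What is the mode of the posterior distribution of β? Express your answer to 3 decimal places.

log p(β | y) = −Σ(yᵢ − βxᵢ)²/(2·2) − β²/(2·1) + const.
Setting the derivative to zero: Σxᵢ(yᵢ − βxᵢ)/2 − β/1 = 0, so β = Σxᵢyᵢ / (Σxᵢ² + σ²/τ²).
Σxᵢyᵢ = 6·15 + 1·(-1) + 3·8 + 1·0 + 3·6 = 131; Σxᵢ² = 56; σ²/τ² = 2.
β̂_MAP = 131 / (56 + 2) = 131/58 ≈ 2.259.

β̂_MAP = 2.259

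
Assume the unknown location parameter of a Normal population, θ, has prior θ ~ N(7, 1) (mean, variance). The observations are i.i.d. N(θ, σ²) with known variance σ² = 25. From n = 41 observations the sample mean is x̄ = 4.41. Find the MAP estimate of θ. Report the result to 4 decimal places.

n = 41, x̄ = 4.41.
For a Normal prior and Normal likelihood with known variance, the posterior is Normal; its mode equals its mean, the precision-weighted average.
Prior precision 1/σ₀² = 1/1 = 1; data precision n/σ² = 41/25 = 1.64.
θ̂ = (1·7 + 1.64·4.41) / (1 + 1.64) = 14.2324/2.64 = 35581/6600 ≈ 5.3911.

θ̂_MAP = 5.3911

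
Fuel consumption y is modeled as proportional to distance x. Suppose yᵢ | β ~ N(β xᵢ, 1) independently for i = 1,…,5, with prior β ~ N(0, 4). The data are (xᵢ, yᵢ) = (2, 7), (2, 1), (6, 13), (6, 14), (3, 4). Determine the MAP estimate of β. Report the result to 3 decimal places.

log p(β | y) = −Σ(yᵢ − βxᵢ)²/(2·1) − β²/(2·4) + const.
Setting the derivative to zero: Σxᵢ(yᵢ − βxᵢ)/1 − β/4 = 0, so β = Σxᵢyᵢ / (Σxᵢ² + σ²/τ²).
Σxᵢyᵢ = 2·7 + 2·1 + 6·13 + 6·14 + 3·4 = 190; Σxᵢ² = 89; σ²/τ² = 0.25.
β̂_MAP = 190 / (89 + 0.25) = 190/89.25 ≈ 2.129.

β̂_MAP = 2.129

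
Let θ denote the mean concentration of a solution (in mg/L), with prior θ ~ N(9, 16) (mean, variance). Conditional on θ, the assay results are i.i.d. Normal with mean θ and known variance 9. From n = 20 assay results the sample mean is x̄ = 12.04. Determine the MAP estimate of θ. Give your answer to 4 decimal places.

n = 20, x̄ = 12.04.
For a Normal prior and Normal likelihood with known variance, the posterior is Normal; its mode equals its mean, the precision-weighted average.
Prior precision 1/σ₀² = 1/16 = 0.0625; data precision n/σ² = 20/9.
θ̂ = (0.0625·9 + (20/9)·12.04) / (0.0625 + 20/9) = (19669/720)/(329/144) = 19669/1645 ≈ 11.9568.

θ̂_MAP = 11.9568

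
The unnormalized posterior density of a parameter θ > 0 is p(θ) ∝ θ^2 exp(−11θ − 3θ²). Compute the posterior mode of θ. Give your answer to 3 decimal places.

θ̂_MAP = 0.167

ℓ'(θ) = 2/θ − 11 − 6θ. Setting this to zero and multiplying by θ: 6θ² + 11θ − 2 = 0.
θ = (−11 + √(11² + 4·6·2)) / (2·6) = (−11 + √169) / 12 = (−11 + 13)/12 = 1/6.
ℓ''(θ) = −2/θ² − 6 < 0, confirming a maximum.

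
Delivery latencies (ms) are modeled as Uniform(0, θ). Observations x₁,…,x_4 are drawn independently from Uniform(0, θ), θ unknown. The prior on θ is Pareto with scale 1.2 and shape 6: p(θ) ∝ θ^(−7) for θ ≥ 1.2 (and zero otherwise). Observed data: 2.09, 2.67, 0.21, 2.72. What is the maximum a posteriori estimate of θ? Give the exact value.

θ̂_MAP = 2.72

The Uniform(0, θ) likelihood is θ^(−n) for θ ≥ max(xᵢ), zero otherwise. Here max(xᵢ) = 2.72.
Posterior ∝ θ^(−7) · θ^(−4) = θ^(−11) on θ ≥ max(1.2, 2.72) = 2.72.
This density is strictly decreasing in θ, so the posterior mode lies at the lower boundary of the support.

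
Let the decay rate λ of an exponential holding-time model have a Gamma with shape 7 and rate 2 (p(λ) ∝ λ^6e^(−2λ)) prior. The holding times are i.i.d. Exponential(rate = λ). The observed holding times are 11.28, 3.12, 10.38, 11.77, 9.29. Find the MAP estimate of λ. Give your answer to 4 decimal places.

λ̂_MAP = 0.2299

The Exponential(rate=λ) likelihood is ∝ λ^n e^(−λΣtᵢ). Here n = 5 and Σtᵢ = 11.28 + 3.12 + 10.38 + 11.77 + 9.29 = 45.84.
Posterior ∝ λ^6e^(−2λ) · λ^5e^(−45.84λ) = λ^11e^(−47.84λ), i.e. Gamma(12, 47.84).
Mode = (a−1)/b = 11/47.84 ≈ 0.2299.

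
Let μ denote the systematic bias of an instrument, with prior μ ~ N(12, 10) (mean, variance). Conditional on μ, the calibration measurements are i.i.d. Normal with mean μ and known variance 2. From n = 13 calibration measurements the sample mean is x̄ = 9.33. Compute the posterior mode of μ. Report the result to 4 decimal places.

n = 13, x̄ = 9.33.
For a Normal prior and Normal likelihood with known variance, the posterior is Normal; its mode equals its mean, the precision-weighted average.
Prior precision 1/σ₀² = 1/10 = 0.1; data precision n/σ² = 13/2 = 6.5.
μ̂ = (0.1·12 + 6.5·9.33) / (0.1 + 6.5) = 61.845/6.6 = 4123/440 ≈ 9.3705.

μ̂_MAP = 9.3705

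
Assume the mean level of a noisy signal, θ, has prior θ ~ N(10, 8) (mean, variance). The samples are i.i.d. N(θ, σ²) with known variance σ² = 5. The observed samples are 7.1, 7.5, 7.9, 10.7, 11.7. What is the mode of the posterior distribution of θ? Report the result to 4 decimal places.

n = 5; x̄ = (7.1 + 7.5 + 7.9 + 10.7 + 11.7)/5 = 44.9/5 = 8.98.
For a Normal prior and Normal likelihood with known variance, the posterior is Normal; its mode equals its mean, the precision-weighted average.
Prior precision 1/σ₀² = 1/8 = 0.125; data precision n/σ² = 5/5 = 1.
θ̂ = (0.125·10 + 1·8.98) / (0.125 + 1) = 10.23/1.125 = 682/75 ≈ 9.0933.

θ̂_MAP = 9.0933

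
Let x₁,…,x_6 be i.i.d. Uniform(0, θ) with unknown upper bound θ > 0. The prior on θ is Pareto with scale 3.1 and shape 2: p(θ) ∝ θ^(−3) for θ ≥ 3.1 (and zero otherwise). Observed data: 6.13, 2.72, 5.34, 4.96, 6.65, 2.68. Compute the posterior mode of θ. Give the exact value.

The Uniform(0, θ) likelihood is θ^(−n) for θ ≥ max(xᵢ), zero otherwise. Here max(xᵢ) = 6.65.
Posterior ∝ θ^(−3) · θ^(−6) = θ^(−9) on θ ≥ max(3.1, 6.65) = 6.65.
This density is strictly decreasing in θ, so the posterior mode lies at the lower boundary of the support.

θ̂_MAP = 6.65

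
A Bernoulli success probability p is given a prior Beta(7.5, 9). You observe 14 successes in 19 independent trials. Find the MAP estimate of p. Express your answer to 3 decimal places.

Prior: Beta(7.5, 9).
Data: 14 successes in 19 trials. The binomial likelihood contributes p^14(1−p)^5, so the posterior is Beta(7.5+14, 9+5) = Beta(21.5, 14).
For Beta(a, b) with a, b > 1 the mode is (a−1)/(a+b−2) = 20.5/33.5 ≈ 0.612.

p̂_MAP = 0.612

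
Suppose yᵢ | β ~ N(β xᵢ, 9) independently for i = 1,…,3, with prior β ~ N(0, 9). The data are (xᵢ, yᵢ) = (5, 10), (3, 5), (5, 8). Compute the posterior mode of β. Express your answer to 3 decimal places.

β̂_MAP = 1.750

log p(β | y) = −Σ(yᵢ − βxᵢ)²/(2·9) − β²/(2·9) + const.
Setting the derivative to zero: Σxᵢ(yᵢ − βxᵢ)/9 − β/9 = 0, so β = Σxᵢyᵢ / (Σxᵢ² + σ²/τ²).
Σxᵢyᵢ = 5·10 + 3·5 + 5·8 = 105; Σxᵢ² = 59; σ²/τ² = 1.
β̂_MAP = 105 / (59 + 1) = 105/60 ≈ 1.750.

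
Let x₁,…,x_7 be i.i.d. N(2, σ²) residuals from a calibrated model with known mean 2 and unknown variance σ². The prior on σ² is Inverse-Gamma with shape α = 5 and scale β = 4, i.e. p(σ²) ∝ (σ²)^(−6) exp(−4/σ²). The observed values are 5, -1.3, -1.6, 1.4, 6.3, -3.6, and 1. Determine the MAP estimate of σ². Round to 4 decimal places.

σ̂²_MAP = 4.8453

Sum of squared deviations about the known mean: SS = (5−2)² + (-1.3−2)² + (-1.6−2)² + (1.4−2)² + (6.3−2)² + (-3.6−2)² + (1−2)² = 84.06.
The Normal likelihood contributes (σ²)^(−n/2) exp(−SS/(2σ²)), so the posterior is Inverse-Gamma(α + n/2, β + SS/2) = Inverse-Gamma(8.5, 46.03).
The mode of Inverse-Gamma(a, b) is b/(a+1) = 46.03/9.5 ≈ 4.8453.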